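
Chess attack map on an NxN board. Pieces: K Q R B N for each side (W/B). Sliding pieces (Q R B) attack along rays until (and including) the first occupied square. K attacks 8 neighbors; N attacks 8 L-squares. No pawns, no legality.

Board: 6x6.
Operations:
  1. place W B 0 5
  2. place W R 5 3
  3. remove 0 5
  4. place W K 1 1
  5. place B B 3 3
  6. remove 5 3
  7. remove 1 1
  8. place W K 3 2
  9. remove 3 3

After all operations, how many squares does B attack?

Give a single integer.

Op 1: place WB@(0,5)
Op 2: place WR@(5,3)
Op 3: remove (0,5)
Op 4: place WK@(1,1)
Op 5: place BB@(3,3)
Op 6: remove (5,3)
Op 7: remove (1,1)
Op 8: place WK@(3,2)
Op 9: remove (3,3)
Per-piece attacks for B:
Union (0 distinct): (none)

Answer: 0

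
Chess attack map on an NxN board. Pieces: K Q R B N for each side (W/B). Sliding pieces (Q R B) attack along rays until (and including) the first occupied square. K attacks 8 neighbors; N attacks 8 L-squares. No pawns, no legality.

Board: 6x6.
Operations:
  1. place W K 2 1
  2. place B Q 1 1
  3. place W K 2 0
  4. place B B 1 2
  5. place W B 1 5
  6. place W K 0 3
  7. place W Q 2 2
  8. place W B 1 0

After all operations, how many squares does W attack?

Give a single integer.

Op 1: place WK@(2,1)
Op 2: place BQ@(1,1)
Op 3: place WK@(2,0)
Op 4: place BB@(1,2)
Op 5: place WB@(1,5)
Op 6: place WK@(0,3)
Op 7: place WQ@(2,2)
Op 8: place WB@(1,0)
Per-piece attacks for W:
  WK@(0,3): attacks (0,4) (0,2) (1,3) (1,4) (1,2)
  WB@(1,0): attacks (2,1) (0,1) [ray(1,1) blocked at (2,1)]
  WB@(1,5): attacks (2,4) (3,3) (4,2) (5,1) (0,4)
  WK@(2,0): attacks (2,1) (3,0) (1,0) (3,1) (1,1)
  WK@(2,1): attacks (2,2) (2,0) (3,1) (1,1) (3,2) (3,0) (1,2) (1,0)
  WQ@(2,2): attacks (2,3) (2,4) (2,5) (2,1) (3,2) (4,2) (5,2) (1,2) (3,3) (4,4) (5,5) (3,1) (4,0) (1,3) (0,4) (1,1) [ray(0,-1) blocked at (2,1); ray(-1,0) blocked at (1,2); ray(-1,-1) blocked at (1,1)]
Union (24 distinct): (0,1) (0,2) (0,4) (1,0) (1,1) (1,2) (1,3) (1,4) (2,0) (2,1) (2,2) (2,3) (2,4) (2,5) (3,0) (3,1) (3,2) (3,3) (4,0) (4,2) (4,4) (5,1) (5,2) (5,5)

Answer: 24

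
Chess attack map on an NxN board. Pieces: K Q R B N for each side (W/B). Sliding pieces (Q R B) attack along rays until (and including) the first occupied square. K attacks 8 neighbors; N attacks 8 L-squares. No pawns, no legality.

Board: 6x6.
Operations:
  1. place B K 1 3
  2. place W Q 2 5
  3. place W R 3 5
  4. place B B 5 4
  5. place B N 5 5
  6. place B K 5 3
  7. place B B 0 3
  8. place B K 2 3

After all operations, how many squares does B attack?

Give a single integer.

Op 1: place BK@(1,3)
Op 2: place WQ@(2,5)
Op 3: place WR@(3,5)
Op 4: place BB@(5,4)
Op 5: place BN@(5,5)
Op 6: place BK@(5,3)
Op 7: place BB@(0,3)
Op 8: place BK@(2,3)
Per-piece attacks for B:
  BB@(0,3): attacks (1,4) (2,5) (1,2) (2,1) (3,0) [ray(1,1) blocked at (2,5)]
  BK@(1,3): attacks (1,4) (1,2) (2,3) (0,3) (2,4) (2,2) (0,4) (0,2)
  BK@(2,3): attacks (2,4) (2,2) (3,3) (1,3) (3,4) (3,2) (1,4) (1,2)
  BK@(5,3): attacks (5,4) (5,2) (4,3) (4,4) (4,2)
  BB@(5,4): attacks (4,5) (4,3) (3,2) (2,1) (1,0)
  BN@(5,5): attacks (4,3) (3,4)
Union (22 distinct): (0,2) (0,3) (0,4) (1,0) (1,2) (1,3) (1,4) (2,1) (2,2) (2,3) (2,4) (2,5) (3,0) (3,2) (3,3) (3,4) (4,2) (4,3) (4,4) (4,5) (5,2) (5,4)

Answer: 22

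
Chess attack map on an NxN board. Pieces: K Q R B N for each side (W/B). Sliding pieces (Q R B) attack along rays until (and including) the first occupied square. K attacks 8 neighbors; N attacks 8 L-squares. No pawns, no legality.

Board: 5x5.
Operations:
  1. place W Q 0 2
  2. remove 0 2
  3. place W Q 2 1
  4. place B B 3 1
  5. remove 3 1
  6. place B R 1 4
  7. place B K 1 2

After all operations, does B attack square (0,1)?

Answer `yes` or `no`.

Op 1: place WQ@(0,2)
Op 2: remove (0,2)
Op 3: place WQ@(2,1)
Op 4: place BB@(3,1)
Op 5: remove (3,1)
Op 6: place BR@(1,4)
Op 7: place BK@(1,2)
Per-piece attacks for B:
  BK@(1,2): attacks (1,3) (1,1) (2,2) (0,2) (2,3) (2,1) (0,3) (0,1)
  BR@(1,4): attacks (1,3) (1,2) (2,4) (3,4) (4,4) (0,4) [ray(0,-1) blocked at (1,2)]
B attacks (0,1): yes

Answer: yes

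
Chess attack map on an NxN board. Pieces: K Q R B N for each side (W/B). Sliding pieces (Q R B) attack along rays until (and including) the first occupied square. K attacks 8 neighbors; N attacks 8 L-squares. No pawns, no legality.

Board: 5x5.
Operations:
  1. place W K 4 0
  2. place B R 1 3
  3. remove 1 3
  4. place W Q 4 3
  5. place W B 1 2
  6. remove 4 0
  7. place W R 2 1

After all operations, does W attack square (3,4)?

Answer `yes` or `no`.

Op 1: place WK@(4,0)
Op 2: place BR@(1,3)
Op 3: remove (1,3)
Op 4: place WQ@(4,3)
Op 5: place WB@(1,2)
Op 6: remove (4,0)
Op 7: place WR@(2,1)
Per-piece attacks for W:
  WB@(1,2): attacks (2,3) (3,4) (2,1) (0,3) (0,1) [ray(1,-1) blocked at (2,1)]
  WR@(2,1): attacks (2,2) (2,3) (2,4) (2,0) (3,1) (4,1) (1,1) (0,1)
  WQ@(4,3): attacks (4,4) (4,2) (4,1) (4,0) (3,3) (2,3) (1,3) (0,3) (3,4) (3,2) (2,1) [ray(-1,-1) blocked at (2,1)]
W attacks (3,4): yes

Answer: yes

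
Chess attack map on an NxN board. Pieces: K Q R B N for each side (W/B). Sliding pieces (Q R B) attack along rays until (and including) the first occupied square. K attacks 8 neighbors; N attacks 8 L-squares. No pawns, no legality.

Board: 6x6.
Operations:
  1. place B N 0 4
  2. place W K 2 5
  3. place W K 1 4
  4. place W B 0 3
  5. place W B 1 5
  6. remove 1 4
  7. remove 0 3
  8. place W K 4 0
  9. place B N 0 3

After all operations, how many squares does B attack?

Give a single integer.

Op 1: place BN@(0,4)
Op 2: place WK@(2,5)
Op 3: place WK@(1,4)
Op 4: place WB@(0,3)
Op 5: place WB@(1,5)
Op 6: remove (1,4)
Op 7: remove (0,3)
Op 8: place WK@(4,0)
Op 9: place BN@(0,3)
Per-piece attacks for B:
  BN@(0,3): attacks (1,5) (2,4) (1,1) (2,2)
  BN@(0,4): attacks (2,5) (1,2) (2,3)
Union (7 distinct): (1,1) (1,2) (1,5) (2,2) (2,3) (2,4) (2,5)

Answer: 7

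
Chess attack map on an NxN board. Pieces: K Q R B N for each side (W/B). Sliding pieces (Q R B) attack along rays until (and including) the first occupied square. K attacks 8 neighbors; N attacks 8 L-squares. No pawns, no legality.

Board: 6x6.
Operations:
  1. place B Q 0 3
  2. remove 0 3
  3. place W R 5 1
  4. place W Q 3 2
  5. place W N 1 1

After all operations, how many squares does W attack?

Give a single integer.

Answer: 24

Derivation:
Op 1: place BQ@(0,3)
Op 2: remove (0,3)
Op 3: place WR@(5,1)
Op 4: place WQ@(3,2)
Op 5: place WN@(1,1)
Per-piece attacks for W:
  WN@(1,1): attacks (2,3) (3,2) (0,3) (3,0)
  WQ@(3,2): attacks (3,3) (3,4) (3,5) (3,1) (3,0) (4,2) (5,2) (2,2) (1,2) (0,2) (4,3) (5,4) (4,1) (5,0) (2,3) (1,4) (0,5) (2,1) (1,0)
  WR@(5,1): attacks (5,2) (5,3) (5,4) (5,5) (5,0) (4,1) (3,1) (2,1) (1,1) [ray(-1,0) blocked at (1,1)]
Union (24 distinct): (0,2) (0,3) (0,5) (1,0) (1,1) (1,2) (1,4) (2,1) (2,2) (2,3) (3,0) (3,1) (3,2) (3,3) (3,4) (3,5) (4,1) (4,2) (4,3) (5,0) (5,2) (5,3) (5,4) (5,5)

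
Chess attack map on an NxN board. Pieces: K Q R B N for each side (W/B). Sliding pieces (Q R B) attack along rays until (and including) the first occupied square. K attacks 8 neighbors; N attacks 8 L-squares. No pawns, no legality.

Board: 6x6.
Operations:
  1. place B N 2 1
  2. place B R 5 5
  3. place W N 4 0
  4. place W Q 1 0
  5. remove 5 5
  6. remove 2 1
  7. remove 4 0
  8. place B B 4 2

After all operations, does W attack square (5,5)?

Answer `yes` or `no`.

Op 1: place BN@(2,1)
Op 2: place BR@(5,5)
Op 3: place WN@(4,0)
Op 4: place WQ@(1,0)
Op 5: remove (5,5)
Op 6: remove (2,1)
Op 7: remove (4,0)
Op 8: place BB@(4,2)
Per-piece attacks for W:
  WQ@(1,0): attacks (1,1) (1,2) (1,3) (1,4) (1,5) (2,0) (3,0) (4,0) (5,0) (0,0) (2,1) (3,2) (4,3) (5,4) (0,1)
W attacks (5,5): no

Answer: no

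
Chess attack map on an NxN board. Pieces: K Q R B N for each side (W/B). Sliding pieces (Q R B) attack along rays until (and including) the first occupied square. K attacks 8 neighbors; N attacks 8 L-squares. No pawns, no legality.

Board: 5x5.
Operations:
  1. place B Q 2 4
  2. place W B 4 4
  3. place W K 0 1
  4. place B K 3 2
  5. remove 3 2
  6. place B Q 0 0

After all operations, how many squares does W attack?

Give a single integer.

Answer: 7

Derivation:
Op 1: place BQ@(2,4)
Op 2: place WB@(4,4)
Op 3: place WK@(0,1)
Op 4: place BK@(3,2)
Op 5: remove (3,2)
Op 6: place BQ@(0,0)
Per-piece attacks for W:
  WK@(0,1): attacks (0,2) (0,0) (1,1) (1,2) (1,0)
  WB@(4,4): attacks (3,3) (2,2) (1,1) (0,0) [ray(-1,-1) blocked at (0,0)]
Union (7 distinct): (0,0) (0,2) (1,0) (1,1) (1,2) (2,2) (3,3)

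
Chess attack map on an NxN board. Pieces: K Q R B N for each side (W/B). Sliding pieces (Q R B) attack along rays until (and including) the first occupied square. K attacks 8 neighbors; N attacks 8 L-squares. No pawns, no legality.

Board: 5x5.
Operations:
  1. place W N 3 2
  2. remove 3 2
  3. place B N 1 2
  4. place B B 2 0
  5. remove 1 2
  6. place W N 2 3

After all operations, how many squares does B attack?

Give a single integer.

Op 1: place WN@(3,2)
Op 2: remove (3,2)
Op 3: place BN@(1,2)
Op 4: place BB@(2,0)
Op 5: remove (1,2)
Op 6: place WN@(2,3)
Per-piece attacks for B:
  BB@(2,0): attacks (3,1) (4,2) (1,1) (0,2)
Union (4 distinct): (0,2) (1,1) (3,1) (4,2)

Answer: 4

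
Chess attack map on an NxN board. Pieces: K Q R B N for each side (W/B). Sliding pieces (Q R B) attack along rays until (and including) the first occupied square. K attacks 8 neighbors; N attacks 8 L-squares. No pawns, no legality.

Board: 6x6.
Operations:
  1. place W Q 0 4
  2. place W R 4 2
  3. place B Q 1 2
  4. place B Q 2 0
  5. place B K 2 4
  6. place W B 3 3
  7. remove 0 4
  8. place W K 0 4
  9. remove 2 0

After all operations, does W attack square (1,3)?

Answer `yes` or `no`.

Answer: yes

Derivation:
Op 1: place WQ@(0,4)
Op 2: place WR@(4,2)
Op 3: place BQ@(1,2)
Op 4: place BQ@(2,0)
Op 5: place BK@(2,4)
Op 6: place WB@(3,3)
Op 7: remove (0,4)
Op 8: place WK@(0,4)
Op 9: remove (2,0)
Per-piece attacks for W:
  WK@(0,4): attacks (0,5) (0,3) (1,4) (1,5) (1,3)
  WB@(3,3): attacks (4,4) (5,5) (4,2) (2,4) (2,2) (1,1) (0,0) [ray(1,-1) blocked at (4,2); ray(-1,1) blocked at (2,4)]
  WR@(4,2): attacks (4,3) (4,4) (4,5) (4,1) (4,0) (5,2) (3,2) (2,2) (1,2) [ray(-1,0) blocked at (1,2)]
W attacks (1,3): yes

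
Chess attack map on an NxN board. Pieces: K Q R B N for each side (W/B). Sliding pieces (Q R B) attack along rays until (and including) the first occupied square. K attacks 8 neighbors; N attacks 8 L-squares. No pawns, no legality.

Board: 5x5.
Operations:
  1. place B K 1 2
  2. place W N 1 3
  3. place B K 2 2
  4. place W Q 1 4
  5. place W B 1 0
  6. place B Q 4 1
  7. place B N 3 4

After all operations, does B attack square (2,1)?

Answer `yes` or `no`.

Answer: yes

Derivation:
Op 1: place BK@(1,2)
Op 2: place WN@(1,3)
Op 3: place BK@(2,2)
Op 4: place WQ@(1,4)
Op 5: place WB@(1,0)
Op 6: place BQ@(4,1)
Op 7: place BN@(3,4)
Per-piece attacks for B:
  BK@(1,2): attacks (1,3) (1,1) (2,2) (0,2) (2,3) (2,1) (0,3) (0,1)
  BK@(2,2): attacks (2,3) (2,1) (3,2) (1,2) (3,3) (3,1) (1,3) (1,1)
  BN@(3,4): attacks (4,2) (2,2) (1,3)
  BQ@(4,1): attacks (4,2) (4,3) (4,4) (4,0) (3,1) (2,1) (1,1) (0,1) (3,2) (2,3) (1,4) (3,0) [ray(-1,1) blocked at (1,4)]
B attacks (2,1): yes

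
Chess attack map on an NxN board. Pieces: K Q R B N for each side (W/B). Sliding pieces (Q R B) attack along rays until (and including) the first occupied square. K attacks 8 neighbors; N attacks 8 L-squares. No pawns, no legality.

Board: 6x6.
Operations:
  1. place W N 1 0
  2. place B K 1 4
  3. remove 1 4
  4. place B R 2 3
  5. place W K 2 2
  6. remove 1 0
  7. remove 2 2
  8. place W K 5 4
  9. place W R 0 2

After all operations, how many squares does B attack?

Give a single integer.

Answer: 10

Derivation:
Op 1: place WN@(1,0)
Op 2: place BK@(1,4)
Op 3: remove (1,4)
Op 4: place BR@(2,3)
Op 5: place WK@(2,2)
Op 6: remove (1,0)
Op 7: remove (2,2)
Op 8: place WK@(5,4)
Op 9: place WR@(0,2)
Per-piece attacks for B:
  BR@(2,3): attacks (2,4) (2,5) (2,2) (2,1) (2,0) (3,3) (4,3) (5,3) (1,3) (0,3)
Union (10 distinct): (0,3) (1,3) (2,0) (2,1) (2,2) (2,4) (2,5) (3,3) (4,3) (5,3)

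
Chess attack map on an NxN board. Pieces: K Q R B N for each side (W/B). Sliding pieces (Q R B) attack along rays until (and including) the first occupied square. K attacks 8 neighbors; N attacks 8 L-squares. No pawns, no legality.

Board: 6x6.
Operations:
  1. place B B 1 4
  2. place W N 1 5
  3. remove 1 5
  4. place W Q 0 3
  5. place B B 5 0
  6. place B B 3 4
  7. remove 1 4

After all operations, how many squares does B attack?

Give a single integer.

Op 1: place BB@(1,4)
Op 2: place WN@(1,5)
Op 3: remove (1,5)
Op 4: place WQ@(0,3)
Op 5: place BB@(5,0)
Op 6: place BB@(3,4)
Op 7: remove (1,4)
Per-piece attacks for B:
  BB@(3,4): attacks (4,5) (4,3) (5,2) (2,5) (2,3) (1,2) (0,1)
  BB@(5,0): attacks (4,1) (3,2) (2,3) (1,4) (0,5)
Union (11 distinct): (0,1) (0,5) (1,2) (1,4) (2,3) (2,5) (3,2) (4,1) (4,3) (4,5) (5,2)

Answer: 11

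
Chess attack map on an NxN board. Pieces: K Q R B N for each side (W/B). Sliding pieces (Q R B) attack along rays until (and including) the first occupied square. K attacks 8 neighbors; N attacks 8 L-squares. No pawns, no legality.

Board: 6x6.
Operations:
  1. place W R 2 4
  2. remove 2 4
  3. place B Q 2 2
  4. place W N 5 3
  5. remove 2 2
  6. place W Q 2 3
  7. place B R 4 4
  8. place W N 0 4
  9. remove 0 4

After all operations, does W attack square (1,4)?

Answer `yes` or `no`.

Answer: yes

Derivation:
Op 1: place WR@(2,4)
Op 2: remove (2,4)
Op 3: place BQ@(2,2)
Op 4: place WN@(5,3)
Op 5: remove (2,2)
Op 6: place WQ@(2,3)
Op 7: place BR@(4,4)
Op 8: place WN@(0,4)
Op 9: remove (0,4)
Per-piece attacks for W:
  WQ@(2,3): attacks (2,4) (2,5) (2,2) (2,1) (2,0) (3,3) (4,3) (5,3) (1,3) (0,3) (3,4) (4,5) (3,2) (4,1) (5,0) (1,4) (0,5) (1,2) (0,1) [ray(1,0) blocked at (5,3)]
  WN@(5,3): attacks (4,5) (3,4) (4,1) (3,2)
W attacks (1,4): yes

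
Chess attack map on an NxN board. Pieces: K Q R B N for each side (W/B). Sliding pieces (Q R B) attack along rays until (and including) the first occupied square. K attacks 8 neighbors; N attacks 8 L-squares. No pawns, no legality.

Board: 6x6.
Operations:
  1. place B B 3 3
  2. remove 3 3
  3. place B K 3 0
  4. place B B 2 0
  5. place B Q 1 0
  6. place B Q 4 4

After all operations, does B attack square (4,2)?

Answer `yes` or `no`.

Op 1: place BB@(3,3)
Op 2: remove (3,3)
Op 3: place BK@(3,0)
Op 4: place BB@(2,0)
Op 5: place BQ@(1,0)
Op 6: place BQ@(4,4)
Per-piece attacks for B:
  BQ@(1,0): attacks (1,1) (1,2) (1,3) (1,4) (1,5) (2,0) (0,0) (2,1) (3,2) (4,3) (5,4) (0,1) [ray(1,0) blocked at (2,0)]
  BB@(2,0): attacks (3,1) (4,2) (5,3) (1,1) (0,2)
  BK@(3,0): attacks (3,1) (4,0) (2,0) (4,1) (2,1)
  BQ@(4,4): attacks (4,5) (4,3) (4,2) (4,1) (4,0) (5,4) (3,4) (2,4) (1,4) (0,4) (5,5) (5,3) (3,5) (3,3) (2,2) (1,1) (0,0)
B attacks (4,2): yes

Answer: yes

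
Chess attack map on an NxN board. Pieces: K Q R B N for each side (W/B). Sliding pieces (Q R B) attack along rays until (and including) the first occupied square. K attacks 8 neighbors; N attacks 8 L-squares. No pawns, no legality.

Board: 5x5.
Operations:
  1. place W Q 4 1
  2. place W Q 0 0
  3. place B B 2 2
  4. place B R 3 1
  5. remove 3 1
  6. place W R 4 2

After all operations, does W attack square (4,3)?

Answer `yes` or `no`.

Op 1: place WQ@(4,1)
Op 2: place WQ@(0,0)
Op 3: place BB@(2,2)
Op 4: place BR@(3,1)
Op 5: remove (3,1)
Op 6: place WR@(4,2)
Per-piece attacks for W:
  WQ@(0,0): attacks (0,1) (0,2) (0,3) (0,4) (1,0) (2,0) (3,0) (4,0) (1,1) (2,2) [ray(1,1) blocked at (2,2)]
  WQ@(4,1): attacks (4,2) (4,0) (3,1) (2,1) (1,1) (0,1) (3,2) (2,3) (1,4) (3,0) [ray(0,1) blocked at (4,2)]
  WR@(4,2): attacks (4,3) (4,4) (4,1) (3,2) (2,2) [ray(0,-1) blocked at (4,1); ray(-1,0) blocked at (2,2)]
W attacks (4,3): yes

Answer: yes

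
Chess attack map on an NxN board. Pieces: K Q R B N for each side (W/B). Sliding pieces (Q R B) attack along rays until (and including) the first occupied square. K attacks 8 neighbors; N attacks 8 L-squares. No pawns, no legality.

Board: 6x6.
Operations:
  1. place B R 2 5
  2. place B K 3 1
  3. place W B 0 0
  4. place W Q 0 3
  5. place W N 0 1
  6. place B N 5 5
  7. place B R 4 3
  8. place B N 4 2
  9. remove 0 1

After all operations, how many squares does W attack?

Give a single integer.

Answer: 18

Derivation:
Op 1: place BR@(2,5)
Op 2: place BK@(3,1)
Op 3: place WB@(0,0)
Op 4: place WQ@(0,3)
Op 5: place WN@(0,1)
Op 6: place BN@(5,5)
Op 7: place BR@(4,3)
Op 8: place BN@(4,2)
Op 9: remove (0,1)
Per-piece attacks for W:
  WB@(0,0): attacks (1,1) (2,2) (3,3) (4,4) (5,5) [ray(1,1) blocked at (5,5)]
  WQ@(0,3): attacks (0,4) (0,5) (0,2) (0,1) (0,0) (1,3) (2,3) (3,3) (4,3) (1,4) (2,5) (1,2) (2,1) (3,0) [ray(0,-1) blocked at (0,0); ray(1,0) blocked at (4,3); ray(1,1) blocked at (2,5)]
Union (18 distinct): (0,0) (0,1) (0,2) (0,4) (0,5) (1,1) (1,2) (1,3) (1,4) (2,1) (2,2) (2,3) (2,5) (3,0) (3,3) (4,3) (4,4) (5,5)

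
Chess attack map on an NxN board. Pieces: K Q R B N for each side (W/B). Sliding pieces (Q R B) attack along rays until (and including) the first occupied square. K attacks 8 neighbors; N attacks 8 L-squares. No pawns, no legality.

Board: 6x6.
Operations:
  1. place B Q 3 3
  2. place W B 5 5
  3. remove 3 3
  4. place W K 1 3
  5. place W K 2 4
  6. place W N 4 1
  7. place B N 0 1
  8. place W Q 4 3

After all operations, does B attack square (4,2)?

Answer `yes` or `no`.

Op 1: place BQ@(3,3)
Op 2: place WB@(5,5)
Op 3: remove (3,3)
Op 4: place WK@(1,3)
Op 5: place WK@(2,4)
Op 6: place WN@(4,1)
Op 7: place BN@(0,1)
Op 8: place WQ@(4,3)
Per-piece attacks for B:
  BN@(0,1): attacks (1,3) (2,2) (2,0)
B attacks (4,2): no

Answer: no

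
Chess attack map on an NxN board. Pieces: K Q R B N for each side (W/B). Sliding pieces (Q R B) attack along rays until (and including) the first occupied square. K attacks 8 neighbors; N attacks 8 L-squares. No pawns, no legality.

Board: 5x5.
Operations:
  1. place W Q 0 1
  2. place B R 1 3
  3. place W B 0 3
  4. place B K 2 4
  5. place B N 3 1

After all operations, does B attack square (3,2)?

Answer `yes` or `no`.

Answer: no

Derivation:
Op 1: place WQ@(0,1)
Op 2: place BR@(1,3)
Op 3: place WB@(0,3)
Op 4: place BK@(2,4)
Op 5: place BN@(3,1)
Per-piece attacks for B:
  BR@(1,3): attacks (1,4) (1,2) (1,1) (1,0) (2,3) (3,3) (4,3) (0,3) [ray(-1,0) blocked at (0,3)]
  BK@(2,4): attacks (2,3) (3,4) (1,4) (3,3) (1,3)
  BN@(3,1): attacks (4,3) (2,3) (1,2) (1,0)
B attacks (3,2): no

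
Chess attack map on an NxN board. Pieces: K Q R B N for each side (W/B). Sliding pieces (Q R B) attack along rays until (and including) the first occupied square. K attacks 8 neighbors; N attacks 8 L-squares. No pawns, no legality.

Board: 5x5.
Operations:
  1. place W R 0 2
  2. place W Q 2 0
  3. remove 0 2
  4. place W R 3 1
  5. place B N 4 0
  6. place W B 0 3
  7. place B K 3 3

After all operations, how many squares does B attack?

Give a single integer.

Op 1: place WR@(0,2)
Op 2: place WQ@(2,0)
Op 3: remove (0,2)
Op 4: place WR@(3,1)
Op 5: place BN@(4,0)
Op 6: place WB@(0,3)
Op 7: place BK@(3,3)
Per-piece attacks for B:
  BK@(3,3): attacks (3,4) (3,2) (4,3) (2,3) (4,4) (4,2) (2,4) (2,2)
  BN@(4,0): attacks (3,2) (2,1)
Union (9 distinct): (2,1) (2,2) (2,3) (2,4) (3,2) (3,4) (4,2) (4,3) (4,4)

Answer: 9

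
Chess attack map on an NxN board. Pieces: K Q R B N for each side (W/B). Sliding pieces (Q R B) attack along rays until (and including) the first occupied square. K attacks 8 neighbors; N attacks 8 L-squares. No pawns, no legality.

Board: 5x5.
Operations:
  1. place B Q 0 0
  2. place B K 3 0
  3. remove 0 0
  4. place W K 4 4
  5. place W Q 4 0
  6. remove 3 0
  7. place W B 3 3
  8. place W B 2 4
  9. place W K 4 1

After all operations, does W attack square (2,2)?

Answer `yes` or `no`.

Op 1: place BQ@(0,0)
Op 2: place BK@(3,0)
Op 3: remove (0,0)
Op 4: place WK@(4,4)
Op 5: place WQ@(4,0)
Op 6: remove (3,0)
Op 7: place WB@(3,3)
Op 8: place WB@(2,4)
Op 9: place WK@(4,1)
Per-piece attacks for W:
  WB@(2,4): attacks (3,3) (1,3) (0,2) [ray(1,-1) blocked at (3,3)]
  WB@(3,3): attacks (4,4) (4,2) (2,4) (2,2) (1,1) (0,0) [ray(1,1) blocked at (4,4); ray(-1,1) blocked at (2,4)]
  WQ@(4,0): attacks (4,1) (3,0) (2,0) (1,0) (0,0) (3,1) (2,2) (1,3) (0,4) [ray(0,1) blocked at (4,1)]
  WK@(4,1): attacks (4,2) (4,0) (3,1) (3,2) (3,0)
  WK@(4,4): attacks (4,3) (3,4) (3,3)
W attacks (2,2): yes

Answer: yes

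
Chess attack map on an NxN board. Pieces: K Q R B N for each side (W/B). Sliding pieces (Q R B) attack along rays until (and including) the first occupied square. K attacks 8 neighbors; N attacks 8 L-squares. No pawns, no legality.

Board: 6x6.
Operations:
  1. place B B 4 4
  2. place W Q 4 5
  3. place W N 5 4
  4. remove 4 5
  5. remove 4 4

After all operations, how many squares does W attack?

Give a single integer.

Op 1: place BB@(4,4)
Op 2: place WQ@(4,5)
Op 3: place WN@(5,4)
Op 4: remove (4,5)
Op 5: remove (4,4)
Per-piece attacks for W:
  WN@(5,4): attacks (3,5) (4,2) (3,3)
Union (3 distinct): (3,3) (3,5) (4,2)

Answer: 3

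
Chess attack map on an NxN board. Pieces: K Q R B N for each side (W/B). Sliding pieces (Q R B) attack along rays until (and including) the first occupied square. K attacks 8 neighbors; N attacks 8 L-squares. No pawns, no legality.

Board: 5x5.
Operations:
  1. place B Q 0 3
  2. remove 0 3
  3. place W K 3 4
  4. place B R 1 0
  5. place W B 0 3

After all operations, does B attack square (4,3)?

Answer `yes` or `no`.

Op 1: place BQ@(0,3)
Op 2: remove (0,3)
Op 3: place WK@(3,4)
Op 4: place BR@(1,0)
Op 5: place WB@(0,3)
Per-piece attacks for B:
  BR@(1,0): attacks (1,1) (1,2) (1,3) (1,4) (2,0) (3,0) (4,0) (0,0)
B attacks (4,3): no

Answer: no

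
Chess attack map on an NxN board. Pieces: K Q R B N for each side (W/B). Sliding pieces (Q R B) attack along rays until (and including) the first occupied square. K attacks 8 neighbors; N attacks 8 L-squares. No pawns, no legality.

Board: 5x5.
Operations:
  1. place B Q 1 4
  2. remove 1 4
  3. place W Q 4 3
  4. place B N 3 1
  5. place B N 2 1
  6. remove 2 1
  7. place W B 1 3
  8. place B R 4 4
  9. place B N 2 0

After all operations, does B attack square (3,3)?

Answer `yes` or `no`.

Answer: no

Derivation:
Op 1: place BQ@(1,4)
Op 2: remove (1,4)
Op 3: place WQ@(4,3)
Op 4: place BN@(3,1)
Op 5: place BN@(2,1)
Op 6: remove (2,1)
Op 7: place WB@(1,3)
Op 8: place BR@(4,4)
Op 9: place BN@(2,0)
Per-piece attacks for B:
  BN@(2,0): attacks (3,2) (4,1) (1,2) (0,1)
  BN@(3,1): attacks (4,3) (2,3) (1,2) (1,0)
  BR@(4,4): attacks (4,3) (3,4) (2,4) (1,4) (0,4) [ray(0,-1) blocked at (4,3)]
B attacks (3,3): no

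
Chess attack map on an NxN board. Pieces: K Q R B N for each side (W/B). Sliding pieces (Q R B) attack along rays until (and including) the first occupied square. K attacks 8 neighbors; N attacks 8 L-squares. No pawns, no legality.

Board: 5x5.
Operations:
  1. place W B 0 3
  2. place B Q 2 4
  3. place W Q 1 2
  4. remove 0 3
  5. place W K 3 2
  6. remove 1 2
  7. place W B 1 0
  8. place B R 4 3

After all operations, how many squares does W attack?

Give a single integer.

Answer: 10

Derivation:
Op 1: place WB@(0,3)
Op 2: place BQ@(2,4)
Op 3: place WQ@(1,2)
Op 4: remove (0,3)
Op 5: place WK@(3,2)
Op 6: remove (1,2)
Op 7: place WB@(1,0)
Op 8: place BR@(4,3)
Per-piece attacks for W:
  WB@(1,0): attacks (2,1) (3,2) (0,1) [ray(1,1) blocked at (3,2)]
  WK@(3,2): attacks (3,3) (3,1) (4,2) (2,2) (4,3) (4,1) (2,3) (2,1)
Union (10 distinct): (0,1) (2,1) (2,2) (2,3) (3,1) (3,2) (3,3) (4,1) (4,2) (4,3)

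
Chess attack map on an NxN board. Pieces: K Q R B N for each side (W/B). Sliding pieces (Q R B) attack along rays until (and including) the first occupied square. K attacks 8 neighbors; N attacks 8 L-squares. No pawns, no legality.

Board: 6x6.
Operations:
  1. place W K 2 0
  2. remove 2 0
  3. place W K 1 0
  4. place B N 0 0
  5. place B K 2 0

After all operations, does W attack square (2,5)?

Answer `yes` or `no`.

Op 1: place WK@(2,0)
Op 2: remove (2,0)
Op 3: place WK@(1,0)
Op 4: place BN@(0,0)
Op 5: place BK@(2,0)
Per-piece attacks for W:
  WK@(1,0): attacks (1,1) (2,0) (0,0) (2,1) (0,1)
W attacks (2,5): no

Answer: no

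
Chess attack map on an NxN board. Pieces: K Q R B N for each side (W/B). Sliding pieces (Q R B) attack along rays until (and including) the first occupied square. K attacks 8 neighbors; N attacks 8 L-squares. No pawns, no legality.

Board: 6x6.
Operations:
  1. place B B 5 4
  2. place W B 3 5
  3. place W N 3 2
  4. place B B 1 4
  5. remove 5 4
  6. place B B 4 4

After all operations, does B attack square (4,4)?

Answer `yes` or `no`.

Answer: no

Derivation:
Op 1: place BB@(5,4)
Op 2: place WB@(3,5)
Op 3: place WN@(3,2)
Op 4: place BB@(1,4)
Op 5: remove (5,4)
Op 6: place BB@(4,4)
Per-piece attacks for B:
  BB@(1,4): attacks (2,5) (2,3) (3,2) (0,5) (0,3) [ray(1,-1) blocked at (3,2)]
  BB@(4,4): attacks (5,5) (5,3) (3,5) (3,3) (2,2) (1,1) (0,0) [ray(-1,1) blocked at (3,5)]
B attacks (4,4): no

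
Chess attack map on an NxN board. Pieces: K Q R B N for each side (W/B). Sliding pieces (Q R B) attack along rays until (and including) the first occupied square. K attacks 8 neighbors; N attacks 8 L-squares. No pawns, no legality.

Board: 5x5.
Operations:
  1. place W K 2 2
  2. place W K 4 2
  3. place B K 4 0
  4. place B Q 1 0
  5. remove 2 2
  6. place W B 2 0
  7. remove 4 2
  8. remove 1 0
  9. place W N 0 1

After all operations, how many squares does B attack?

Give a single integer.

Answer: 3

Derivation:
Op 1: place WK@(2,2)
Op 2: place WK@(4,2)
Op 3: place BK@(4,0)
Op 4: place BQ@(1,0)
Op 5: remove (2,2)
Op 6: place WB@(2,0)
Op 7: remove (4,2)
Op 8: remove (1,0)
Op 9: place WN@(0,1)
Per-piece attacks for B:
  BK@(4,0): attacks (4,1) (3,0) (3,1)
Union (3 distinct): (3,0) (3,1) (4,1)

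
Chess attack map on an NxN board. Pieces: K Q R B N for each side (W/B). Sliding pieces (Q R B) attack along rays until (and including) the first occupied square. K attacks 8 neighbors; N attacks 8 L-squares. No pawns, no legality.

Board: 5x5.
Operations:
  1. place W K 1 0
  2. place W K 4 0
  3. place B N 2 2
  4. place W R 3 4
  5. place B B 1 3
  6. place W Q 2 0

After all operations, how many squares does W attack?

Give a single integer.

Op 1: place WK@(1,0)
Op 2: place WK@(4,0)
Op 3: place BN@(2,2)
Op 4: place WR@(3,4)
Op 5: place BB@(1,3)
Op 6: place WQ@(2,0)
Per-piece attacks for W:
  WK@(1,0): attacks (1,1) (2,0) (0,0) (2,1) (0,1)
  WQ@(2,0): attacks (2,1) (2,2) (3,0) (4,0) (1,0) (3,1) (4,2) (1,1) (0,2) [ray(0,1) blocked at (2,2); ray(1,0) blocked at (4,0); ray(-1,0) blocked at (1,0)]
  WR@(3,4): attacks (3,3) (3,2) (3,1) (3,0) (4,4) (2,4) (1,4) (0,4)
  WK@(4,0): attacks (4,1) (3,0) (3,1)
Union (19 distinct): (0,0) (0,1) (0,2) (0,4) (1,0) (1,1) (1,4) (2,0) (2,1) (2,2) (2,4) (3,0) (3,1) (3,2) (3,3) (4,0) (4,1) (4,2) (4,4)

Answer: 19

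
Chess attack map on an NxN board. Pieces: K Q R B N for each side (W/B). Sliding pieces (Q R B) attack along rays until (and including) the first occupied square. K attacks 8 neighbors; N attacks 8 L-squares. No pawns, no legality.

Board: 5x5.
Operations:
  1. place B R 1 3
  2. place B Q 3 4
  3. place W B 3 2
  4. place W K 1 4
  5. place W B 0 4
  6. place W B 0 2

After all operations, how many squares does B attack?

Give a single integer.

Op 1: place BR@(1,3)
Op 2: place BQ@(3,4)
Op 3: place WB@(3,2)
Op 4: place WK@(1,4)
Op 5: place WB@(0,4)
Op 6: place WB@(0,2)
Per-piece attacks for B:
  BR@(1,3): attacks (1,4) (1,2) (1,1) (1,0) (2,3) (3,3) (4,3) (0,3) [ray(0,1) blocked at (1,4)]
  BQ@(3,4): attacks (3,3) (3,2) (4,4) (2,4) (1,4) (4,3) (2,3) (1,2) (0,1) [ray(0,-1) blocked at (3,2); ray(-1,0) blocked at (1,4)]
Union (12 distinct): (0,1) (0,3) (1,0) (1,1) (1,2) (1,4) (2,3) (2,4) (3,2) (3,3) (4,3) (4,4)

Answer: 12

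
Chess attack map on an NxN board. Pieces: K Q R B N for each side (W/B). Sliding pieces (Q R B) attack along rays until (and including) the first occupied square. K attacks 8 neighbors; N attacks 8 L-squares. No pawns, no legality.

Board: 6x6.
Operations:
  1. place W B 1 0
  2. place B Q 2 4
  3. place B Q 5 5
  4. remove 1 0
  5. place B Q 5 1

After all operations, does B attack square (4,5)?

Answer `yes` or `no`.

Op 1: place WB@(1,0)
Op 2: place BQ@(2,4)
Op 3: place BQ@(5,5)
Op 4: remove (1,0)
Op 5: place BQ@(5,1)
Per-piece attacks for B:
  BQ@(2,4): attacks (2,5) (2,3) (2,2) (2,1) (2,0) (3,4) (4,4) (5,4) (1,4) (0,4) (3,5) (3,3) (4,2) (5,1) (1,5) (1,3) (0,2) [ray(1,-1) blocked at (5,1)]
  BQ@(5,1): attacks (5,2) (5,3) (5,4) (5,5) (5,0) (4,1) (3,1) (2,1) (1,1) (0,1) (4,2) (3,3) (2,4) (4,0) [ray(0,1) blocked at (5,5); ray(-1,1) blocked at (2,4)]
  BQ@(5,5): attacks (5,4) (5,3) (5,2) (5,1) (4,5) (3,5) (2,5) (1,5) (0,5) (4,4) (3,3) (2,2) (1,1) (0,0) [ray(0,-1) blocked at (5,1)]
B attacks (4,5): yes

Answer: yes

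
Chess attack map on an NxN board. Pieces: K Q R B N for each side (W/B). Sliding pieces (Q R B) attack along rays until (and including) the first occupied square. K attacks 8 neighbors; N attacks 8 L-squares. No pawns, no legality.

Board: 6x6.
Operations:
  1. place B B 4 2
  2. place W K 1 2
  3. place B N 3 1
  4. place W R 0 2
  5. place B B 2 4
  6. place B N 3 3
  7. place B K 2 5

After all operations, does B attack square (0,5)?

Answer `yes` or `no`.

Answer: no

Derivation:
Op 1: place BB@(4,2)
Op 2: place WK@(1,2)
Op 3: place BN@(3,1)
Op 4: place WR@(0,2)
Op 5: place BB@(2,4)
Op 6: place BN@(3,3)
Op 7: place BK@(2,5)
Per-piece attacks for B:
  BB@(2,4): attacks (3,5) (3,3) (1,5) (1,3) (0,2) [ray(1,-1) blocked at (3,3); ray(-1,-1) blocked at (0,2)]
  BK@(2,5): attacks (2,4) (3,5) (1,5) (3,4) (1,4)
  BN@(3,1): attacks (4,3) (5,2) (2,3) (1,2) (5,0) (1,0)
  BN@(3,3): attacks (4,5) (5,4) (2,5) (1,4) (4,1) (5,2) (2,1) (1,2)
  BB@(4,2): attacks (5,3) (5,1) (3,3) (3,1) [ray(-1,1) blocked at (3,3); ray(-1,-1) blocked at (3,1)]
B attacks (0,5): no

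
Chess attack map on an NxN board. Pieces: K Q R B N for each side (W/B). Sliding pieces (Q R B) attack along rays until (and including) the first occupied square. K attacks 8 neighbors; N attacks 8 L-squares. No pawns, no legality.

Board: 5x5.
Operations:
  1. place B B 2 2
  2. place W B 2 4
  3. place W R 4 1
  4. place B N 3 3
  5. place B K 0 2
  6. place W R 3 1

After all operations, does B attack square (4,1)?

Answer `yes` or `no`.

Op 1: place BB@(2,2)
Op 2: place WB@(2,4)
Op 3: place WR@(4,1)
Op 4: place BN@(3,3)
Op 5: place BK@(0,2)
Op 6: place WR@(3,1)
Per-piece attacks for B:
  BK@(0,2): attacks (0,3) (0,1) (1,2) (1,3) (1,1)
  BB@(2,2): attacks (3,3) (3,1) (1,3) (0,4) (1,1) (0,0) [ray(1,1) blocked at (3,3); ray(1,-1) blocked at (3,1)]
  BN@(3,3): attacks (1,4) (4,1) (2,1) (1,2)
B attacks (4,1): yes

Answer: yes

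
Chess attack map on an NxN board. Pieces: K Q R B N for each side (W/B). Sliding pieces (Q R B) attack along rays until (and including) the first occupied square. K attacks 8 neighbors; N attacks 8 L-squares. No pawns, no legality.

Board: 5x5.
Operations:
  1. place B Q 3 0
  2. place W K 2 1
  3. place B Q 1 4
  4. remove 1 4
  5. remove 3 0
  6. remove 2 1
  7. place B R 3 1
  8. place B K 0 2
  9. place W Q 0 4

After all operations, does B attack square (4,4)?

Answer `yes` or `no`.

Op 1: place BQ@(3,0)
Op 2: place WK@(2,1)
Op 3: place BQ@(1,4)
Op 4: remove (1,4)
Op 5: remove (3,0)
Op 6: remove (2,1)
Op 7: place BR@(3,1)
Op 8: place BK@(0,2)
Op 9: place WQ@(0,4)
Per-piece attacks for B:
  BK@(0,2): attacks (0,3) (0,1) (1,2) (1,3) (1,1)
  BR@(3,1): attacks (3,2) (3,3) (3,4) (3,0) (4,1) (2,1) (1,1) (0,1)
B attacks (4,4): no

Answer: no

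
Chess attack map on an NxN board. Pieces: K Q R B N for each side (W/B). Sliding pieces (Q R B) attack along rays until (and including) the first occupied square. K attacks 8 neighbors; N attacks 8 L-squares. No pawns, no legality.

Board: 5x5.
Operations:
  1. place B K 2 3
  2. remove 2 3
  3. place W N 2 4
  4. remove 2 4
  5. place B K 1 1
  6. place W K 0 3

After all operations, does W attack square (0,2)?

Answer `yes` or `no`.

Answer: yes

Derivation:
Op 1: place BK@(2,3)
Op 2: remove (2,3)
Op 3: place WN@(2,4)
Op 4: remove (2,4)
Op 5: place BK@(1,1)
Op 6: place WK@(0,3)
Per-piece attacks for W:
  WK@(0,3): attacks (0,4) (0,2) (1,3) (1,4) (1,2)
W attacks (0,2): yes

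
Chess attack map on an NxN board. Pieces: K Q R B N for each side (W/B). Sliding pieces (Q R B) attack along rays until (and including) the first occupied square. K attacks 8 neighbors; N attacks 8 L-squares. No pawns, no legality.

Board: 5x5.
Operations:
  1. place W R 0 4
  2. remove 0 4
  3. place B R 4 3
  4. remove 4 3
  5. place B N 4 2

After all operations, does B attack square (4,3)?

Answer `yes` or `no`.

Answer: no

Derivation:
Op 1: place WR@(0,4)
Op 2: remove (0,4)
Op 3: place BR@(4,3)
Op 4: remove (4,3)
Op 5: place BN@(4,2)
Per-piece attacks for B:
  BN@(4,2): attacks (3,4) (2,3) (3,0) (2,1)
B attacks (4,3): no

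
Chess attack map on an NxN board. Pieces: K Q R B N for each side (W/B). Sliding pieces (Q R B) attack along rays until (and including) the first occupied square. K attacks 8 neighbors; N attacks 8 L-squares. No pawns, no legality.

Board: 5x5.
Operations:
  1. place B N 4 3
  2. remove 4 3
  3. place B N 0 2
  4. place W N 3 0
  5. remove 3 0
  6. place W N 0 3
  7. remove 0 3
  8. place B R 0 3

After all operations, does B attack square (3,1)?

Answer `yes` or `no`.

Op 1: place BN@(4,3)
Op 2: remove (4,3)
Op 3: place BN@(0,2)
Op 4: place WN@(3,0)
Op 5: remove (3,0)
Op 6: place WN@(0,3)
Op 7: remove (0,3)
Op 8: place BR@(0,3)
Per-piece attacks for B:
  BN@(0,2): attacks (1,4) (2,3) (1,0) (2,1)
  BR@(0,3): attacks (0,4) (0,2) (1,3) (2,3) (3,3) (4,3) [ray(0,-1) blocked at (0,2)]
B attacks (3,1): no

Answer: no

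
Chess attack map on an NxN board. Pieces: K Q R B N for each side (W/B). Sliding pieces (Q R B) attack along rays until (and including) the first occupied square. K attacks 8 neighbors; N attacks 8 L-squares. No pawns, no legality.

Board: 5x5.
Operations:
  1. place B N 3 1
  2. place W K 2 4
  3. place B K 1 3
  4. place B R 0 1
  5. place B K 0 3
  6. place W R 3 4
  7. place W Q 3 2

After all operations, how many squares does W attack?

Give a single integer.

Op 1: place BN@(3,1)
Op 2: place WK@(2,4)
Op 3: place BK@(1,3)
Op 4: place BR@(0,1)
Op 5: place BK@(0,3)
Op 6: place WR@(3,4)
Op 7: place WQ@(3,2)
Per-piece attacks for W:
  WK@(2,4): attacks (2,3) (3,4) (1,4) (3,3) (1,3)
  WQ@(3,2): attacks (3,3) (3,4) (3,1) (4,2) (2,2) (1,2) (0,2) (4,3) (4,1) (2,3) (1,4) (2,1) (1,0) [ray(0,1) blocked at (3,4); ray(0,-1) blocked at (3,1)]
  WR@(3,4): attacks (3,3) (3,2) (4,4) (2,4) [ray(0,-1) blocked at (3,2); ray(-1,0) blocked at (2,4)]
Union (17 distinct): (0,2) (1,0) (1,2) (1,3) (1,4) (2,1) (2,2) (2,3) (2,4) (3,1) (3,2) (3,3) (3,4) (4,1) (4,2) (4,3) (4,4)

Answer: 17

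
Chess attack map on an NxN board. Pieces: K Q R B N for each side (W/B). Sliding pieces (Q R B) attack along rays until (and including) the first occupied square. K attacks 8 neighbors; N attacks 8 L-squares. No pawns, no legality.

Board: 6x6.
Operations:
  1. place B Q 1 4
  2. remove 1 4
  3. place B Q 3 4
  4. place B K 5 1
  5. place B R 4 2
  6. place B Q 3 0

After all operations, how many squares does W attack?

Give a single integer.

Answer: 0

Derivation:
Op 1: place BQ@(1,4)
Op 2: remove (1,4)
Op 3: place BQ@(3,4)
Op 4: place BK@(5,1)
Op 5: place BR@(4,2)
Op 6: place BQ@(3,0)
Per-piece attacks for W:
Union (0 distinct): (none)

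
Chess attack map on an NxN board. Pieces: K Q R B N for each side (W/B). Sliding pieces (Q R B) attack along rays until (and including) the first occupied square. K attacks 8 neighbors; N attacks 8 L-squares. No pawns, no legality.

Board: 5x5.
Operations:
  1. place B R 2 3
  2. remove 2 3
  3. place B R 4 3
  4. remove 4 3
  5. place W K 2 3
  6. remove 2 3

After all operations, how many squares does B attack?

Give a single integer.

Op 1: place BR@(2,3)
Op 2: remove (2,3)
Op 3: place BR@(4,3)
Op 4: remove (4,3)
Op 5: place WK@(2,3)
Op 6: remove (2,3)
Per-piece attacks for B:
Union (0 distinct): (none)

Answer: 0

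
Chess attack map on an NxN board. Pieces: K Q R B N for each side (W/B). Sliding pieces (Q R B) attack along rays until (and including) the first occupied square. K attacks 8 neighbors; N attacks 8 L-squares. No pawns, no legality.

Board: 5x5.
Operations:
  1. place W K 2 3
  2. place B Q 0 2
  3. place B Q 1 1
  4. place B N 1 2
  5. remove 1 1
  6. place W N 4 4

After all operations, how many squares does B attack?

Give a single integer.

Op 1: place WK@(2,3)
Op 2: place BQ@(0,2)
Op 3: place BQ@(1,1)
Op 4: place BN@(1,2)
Op 5: remove (1,1)
Op 6: place WN@(4,4)
Per-piece attacks for B:
  BQ@(0,2): attacks (0,3) (0,4) (0,1) (0,0) (1,2) (1,3) (2,4) (1,1) (2,0) [ray(1,0) blocked at (1,2)]
  BN@(1,2): attacks (2,4) (3,3) (0,4) (2,0) (3,1) (0,0)
Union (11 distinct): (0,0) (0,1) (0,3) (0,4) (1,1) (1,2) (1,3) (2,0) (2,4) (3,1) (3,3)

Answer: 11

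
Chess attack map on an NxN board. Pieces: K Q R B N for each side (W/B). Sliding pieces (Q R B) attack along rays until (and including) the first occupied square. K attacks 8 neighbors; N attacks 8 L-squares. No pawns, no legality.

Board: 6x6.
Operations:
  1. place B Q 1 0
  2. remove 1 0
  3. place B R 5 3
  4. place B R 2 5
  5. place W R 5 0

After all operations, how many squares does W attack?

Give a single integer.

Op 1: place BQ@(1,0)
Op 2: remove (1,0)
Op 3: place BR@(5,3)
Op 4: place BR@(2,5)
Op 5: place WR@(5,0)
Per-piece attacks for W:
  WR@(5,0): attacks (5,1) (5,2) (5,3) (4,0) (3,0) (2,0) (1,0) (0,0) [ray(0,1) blocked at (5,3)]
Union (8 distinct): (0,0) (1,0) (2,0) (3,0) (4,0) (5,1) (5,2) (5,3)

Answer: 8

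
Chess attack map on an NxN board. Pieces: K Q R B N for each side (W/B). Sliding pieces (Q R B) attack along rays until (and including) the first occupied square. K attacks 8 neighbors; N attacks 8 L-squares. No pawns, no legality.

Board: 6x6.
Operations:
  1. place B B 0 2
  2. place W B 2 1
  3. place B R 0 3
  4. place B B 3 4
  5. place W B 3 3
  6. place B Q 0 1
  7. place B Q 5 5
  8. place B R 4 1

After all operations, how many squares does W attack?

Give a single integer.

Op 1: place BB@(0,2)
Op 2: place WB@(2,1)
Op 3: place BR@(0,3)
Op 4: place BB@(3,4)
Op 5: place WB@(3,3)
Op 6: place BQ@(0,1)
Op 7: place BQ@(5,5)
Op 8: place BR@(4,1)
Per-piece attacks for W:
  WB@(2,1): attacks (3,2) (4,3) (5,4) (3,0) (1,2) (0,3) (1,0) [ray(-1,1) blocked at (0,3)]
  WB@(3,3): attacks (4,4) (5,5) (4,2) (5,1) (2,4) (1,5) (2,2) (1,1) (0,0) [ray(1,1) blocked at (5,5)]
Union (16 distinct): (0,0) (0,3) (1,0) (1,1) (1,2) (1,5) (2,2) (2,4) (3,0) (3,2) (4,2) (4,3) (4,4) (5,1) (5,4) (5,5)

Answer: 16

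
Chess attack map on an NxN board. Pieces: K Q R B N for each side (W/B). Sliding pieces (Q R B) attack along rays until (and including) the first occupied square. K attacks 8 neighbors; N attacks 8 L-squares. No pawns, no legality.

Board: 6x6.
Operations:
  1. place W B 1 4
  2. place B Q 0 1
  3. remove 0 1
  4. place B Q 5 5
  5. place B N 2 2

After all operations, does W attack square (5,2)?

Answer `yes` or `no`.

Answer: no

Derivation:
Op 1: place WB@(1,4)
Op 2: place BQ@(0,1)
Op 3: remove (0,1)
Op 4: place BQ@(5,5)
Op 5: place BN@(2,2)
Per-piece attacks for W:
  WB@(1,4): attacks (2,5) (2,3) (3,2) (4,1) (5,0) (0,5) (0,3)
W attacks (5,2): no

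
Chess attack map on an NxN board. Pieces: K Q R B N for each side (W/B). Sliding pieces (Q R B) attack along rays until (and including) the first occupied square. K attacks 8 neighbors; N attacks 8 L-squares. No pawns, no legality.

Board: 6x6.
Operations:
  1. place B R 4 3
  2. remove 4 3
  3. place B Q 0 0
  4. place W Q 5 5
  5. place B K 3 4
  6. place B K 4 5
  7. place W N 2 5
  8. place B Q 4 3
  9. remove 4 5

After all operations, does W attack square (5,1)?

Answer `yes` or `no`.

Op 1: place BR@(4,3)
Op 2: remove (4,3)
Op 3: place BQ@(0,0)
Op 4: place WQ@(5,5)
Op 5: place BK@(3,4)
Op 6: place BK@(4,5)
Op 7: place WN@(2,5)
Op 8: place BQ@(4,3)
Op 9: remove (4,5)
Per-piece attacks for W:
  WN@(2,5): attacks (3,3) (4,4) (1,3) (0,4)
  WQ@(5,5): attacks (5,4) (5,3) (5,2) (5,1) (5,0) (4,5) (3,5) (2,5) (4,4) (3,3) (2,2) (1,1) (0,0) [ray(-1,0) blocked at (2,5); ray(-1,-1) blocked at (0,0)]
W attacks (5,1): yes

Answer: yes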